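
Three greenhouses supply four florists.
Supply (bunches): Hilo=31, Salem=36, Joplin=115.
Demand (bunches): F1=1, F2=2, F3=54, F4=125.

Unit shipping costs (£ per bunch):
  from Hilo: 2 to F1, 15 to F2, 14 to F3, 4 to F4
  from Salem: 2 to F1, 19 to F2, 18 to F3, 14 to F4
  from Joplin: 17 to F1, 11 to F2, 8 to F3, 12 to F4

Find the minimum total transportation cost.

1778

A cheapest plan:
  Hilo to F4: 31 × £4 = £124
  Salem to F1: 1 × £2 = £2
  Salem to F4: 35 × £14 = £490
  Joplin to F2: 2 × £11 = £22
  Joplin to F3: 54 × £8 = £432
  Joplin to F4: 59 × £12 = £708
Total = 124 + 2 + 490 + 22 + 432 + 708 = £1778.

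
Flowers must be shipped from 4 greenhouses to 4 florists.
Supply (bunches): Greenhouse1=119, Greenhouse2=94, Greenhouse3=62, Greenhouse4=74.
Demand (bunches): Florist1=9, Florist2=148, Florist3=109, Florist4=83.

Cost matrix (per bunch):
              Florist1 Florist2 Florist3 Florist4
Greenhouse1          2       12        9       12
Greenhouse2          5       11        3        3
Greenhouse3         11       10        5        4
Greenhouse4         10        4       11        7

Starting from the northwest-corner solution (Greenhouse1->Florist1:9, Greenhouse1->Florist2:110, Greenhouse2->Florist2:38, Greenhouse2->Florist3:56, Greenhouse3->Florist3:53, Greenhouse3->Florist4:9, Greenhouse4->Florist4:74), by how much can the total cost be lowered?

Current plan cost = 9·2 + 110·12 + 38·11 + 56·3 + 53·5 + 9·4 + 74·7 = 2743.
Optimal plan:
  Greenhouse1->Florist1: 9 bunches
  Greenhouse1->Florist2: 74 bunches
  Greenhouse1->Florist3: 36 bunches
  Greenhouse2->Florist3: 73 bunches
  Greenhouse2->Florist4: 21 bunches
  Greenhouse3->Florist4: 62 bunches
  Greenhouse4->Florist2: 74 bunches
Optimal cost = 2056.
Saving = 2743 − 2056 = 687.

687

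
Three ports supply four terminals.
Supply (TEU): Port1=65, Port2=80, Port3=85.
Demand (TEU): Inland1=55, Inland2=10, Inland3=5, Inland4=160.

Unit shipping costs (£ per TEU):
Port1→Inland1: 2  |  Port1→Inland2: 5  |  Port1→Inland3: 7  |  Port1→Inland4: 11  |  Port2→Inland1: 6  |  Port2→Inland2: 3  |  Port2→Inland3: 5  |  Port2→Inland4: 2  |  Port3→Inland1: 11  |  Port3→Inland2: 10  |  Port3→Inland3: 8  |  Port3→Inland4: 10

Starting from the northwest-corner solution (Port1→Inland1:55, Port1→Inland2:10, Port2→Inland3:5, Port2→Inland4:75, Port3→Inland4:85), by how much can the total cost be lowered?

Current plan cost = 55·2 + 10·5 + 5·5 + 75·2 + 85·10 = £1185.
Optimal plan:
  Port1 to Inland1: 55 × £2 = £110
  Port1 to Inland2: 10 × £5 = £50
  Port2 to Inland4: 80 × £2 = £160
  Port3 to Inland3: 5 × £8 = £40
  Port3 to Inland4: 80 × £10 = £800
Optimal cost = £1160.
Saving = 1185 − 1160 = £25.

25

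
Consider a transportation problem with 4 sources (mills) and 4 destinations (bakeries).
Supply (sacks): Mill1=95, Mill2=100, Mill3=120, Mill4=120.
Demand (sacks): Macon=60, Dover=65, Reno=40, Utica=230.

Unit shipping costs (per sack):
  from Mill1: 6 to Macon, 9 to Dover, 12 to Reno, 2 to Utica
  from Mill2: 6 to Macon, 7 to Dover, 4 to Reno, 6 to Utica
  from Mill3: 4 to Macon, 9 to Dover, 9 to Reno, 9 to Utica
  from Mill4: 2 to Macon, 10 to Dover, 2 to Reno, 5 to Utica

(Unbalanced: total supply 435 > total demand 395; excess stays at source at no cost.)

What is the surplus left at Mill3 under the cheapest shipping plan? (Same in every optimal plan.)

Minimum-cost shipments:
  Mill1–Utica: 95 × 2 = 190
  Mill2–Dover: 45 × 7 = 315
  Mill2–Utica: 55 × 6 = 330
  Mill3–Macon: 60 × 4 = 240
  Mill3–Dover: 20 × 9 = 180
  Mill4–Reno: 40 × 2 = 80
  Mill4–Utica: 80 × 5 = 400
Total cost = 1735.
Mill3 ships 80 of its 120, leaving 40.

40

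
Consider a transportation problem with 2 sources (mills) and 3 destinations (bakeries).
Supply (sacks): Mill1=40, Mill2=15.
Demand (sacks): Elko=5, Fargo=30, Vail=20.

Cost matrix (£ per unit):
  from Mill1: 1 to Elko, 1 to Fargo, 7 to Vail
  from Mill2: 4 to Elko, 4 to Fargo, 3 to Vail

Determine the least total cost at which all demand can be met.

Optimal allocation:
  Mill1–Elko: 5 × £1 = £5
  Mill1–Fargo: 30 × £1 = £30
  Mill1–Vail: 5 × £7 = £35
  Mill2–Vail: 15 × £3 = £45
Total = 5 + 30 + 35 + 45 = £115.

115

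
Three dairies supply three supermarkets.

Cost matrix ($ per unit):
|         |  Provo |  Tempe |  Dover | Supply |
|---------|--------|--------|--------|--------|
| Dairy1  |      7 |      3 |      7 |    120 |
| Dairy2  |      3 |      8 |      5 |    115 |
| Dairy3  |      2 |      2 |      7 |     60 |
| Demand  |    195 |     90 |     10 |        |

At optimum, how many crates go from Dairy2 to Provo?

115

Optimal shipments:
  Dairy1→Provo: 20 × $7 = $140
  Dairy1→Tempe: 90 × $3 = $270
  Dairy1→Dover: 10 × $7 = $70
  Dairy2→Provo: 115 × $3 = $345
  Dairy3→Provo: 60 × $2 = $120
Total cost = $945.
So Dairy2→Provo carries 115 crates.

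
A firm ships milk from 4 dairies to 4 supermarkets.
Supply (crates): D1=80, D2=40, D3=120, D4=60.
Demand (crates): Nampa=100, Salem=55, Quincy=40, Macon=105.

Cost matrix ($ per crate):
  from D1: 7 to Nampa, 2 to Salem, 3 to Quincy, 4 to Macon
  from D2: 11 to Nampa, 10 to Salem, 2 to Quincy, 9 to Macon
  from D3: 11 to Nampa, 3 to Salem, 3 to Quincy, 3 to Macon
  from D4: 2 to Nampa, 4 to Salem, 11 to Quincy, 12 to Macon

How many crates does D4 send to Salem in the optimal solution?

Optimal shipments:
  D1→Nampa: 40 × $7 = $280
  D1→Salem: 40 × $2 = $80
  D2→Quincy: 40 × $2 = $80
  D3→Salem: 15 × $3 = $45
  D3→Macon: 105 × $3 = $315
  D4→Nampa: 60 × $2 = $120
Total cost = $920.
The route D4→Salem is not used.

0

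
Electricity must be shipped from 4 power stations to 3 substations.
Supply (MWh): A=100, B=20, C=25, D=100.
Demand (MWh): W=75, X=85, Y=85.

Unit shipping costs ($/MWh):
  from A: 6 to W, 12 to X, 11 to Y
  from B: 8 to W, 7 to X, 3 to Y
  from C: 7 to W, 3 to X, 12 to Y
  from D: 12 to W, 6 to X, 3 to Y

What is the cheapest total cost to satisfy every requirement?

1290

A cheapest plan:
  A→W: 75 × $6 = $450
  A→X: 25 × $12 = $300
  B→Y: 20 × $3 = $60
  C→X: 25 × $3 = $75
  D→X: 35 × $6 = $210
  D→Y: 65 × $3 = $195
Total = 450 + 300 + 60 + 75 + 210 + 195 = $1290.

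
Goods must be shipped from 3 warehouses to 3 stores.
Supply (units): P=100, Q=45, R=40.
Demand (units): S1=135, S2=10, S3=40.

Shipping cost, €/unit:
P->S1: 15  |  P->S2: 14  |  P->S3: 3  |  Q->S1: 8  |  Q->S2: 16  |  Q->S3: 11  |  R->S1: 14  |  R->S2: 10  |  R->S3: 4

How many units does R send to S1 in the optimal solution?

30

Solving gives:
  P→S1: 60 × €15 = €900
  P→S3: 40 × €3 = €120
  Q→S1: 45 × €8 = €360
  R→S1: 30 × €14 = €420
  R→S2: 10 × €10 = €100
Total cost = €1900.
So R→S1 carries 30 units.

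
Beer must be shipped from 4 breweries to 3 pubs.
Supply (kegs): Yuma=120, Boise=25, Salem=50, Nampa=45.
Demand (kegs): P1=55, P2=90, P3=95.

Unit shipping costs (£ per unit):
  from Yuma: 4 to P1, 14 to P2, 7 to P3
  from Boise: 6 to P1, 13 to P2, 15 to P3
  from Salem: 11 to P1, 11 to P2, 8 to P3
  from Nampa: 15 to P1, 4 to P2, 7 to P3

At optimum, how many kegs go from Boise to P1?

25

Optimal shipments:
  Yuma–P1: 30 × £4 = £120
  Yuma–P3: 90 × £7 = £630
  Boise–P1: 25 × £6 = £150
  Salem–P2: 45 × £11 = £495
  Salem–P3: 5 × £8 = £40
  Nampa–P2: 45 × £4 = £180
Total cost = £1615.
So Boise→P1 carries 25 kegs.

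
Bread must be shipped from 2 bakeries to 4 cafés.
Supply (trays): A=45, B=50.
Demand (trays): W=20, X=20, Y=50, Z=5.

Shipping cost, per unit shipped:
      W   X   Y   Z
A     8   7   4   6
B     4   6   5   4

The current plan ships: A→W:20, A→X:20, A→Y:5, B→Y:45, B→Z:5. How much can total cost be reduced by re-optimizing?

140

Current plan cost = 20·8 + 20·7 + 5·4 + 45·5 + 5·4 = 565.
Optimal plan:
  A→Y: 45 × 4 = 180
  B→W: 20 × 4 = 80
  B→X: 20 × 6 = 120
  B→Y: 5 × 5 = 25
  B→Z: 5 × 4 = 20
Optimal cost = 425.
Saving = 565 − 425 = 140.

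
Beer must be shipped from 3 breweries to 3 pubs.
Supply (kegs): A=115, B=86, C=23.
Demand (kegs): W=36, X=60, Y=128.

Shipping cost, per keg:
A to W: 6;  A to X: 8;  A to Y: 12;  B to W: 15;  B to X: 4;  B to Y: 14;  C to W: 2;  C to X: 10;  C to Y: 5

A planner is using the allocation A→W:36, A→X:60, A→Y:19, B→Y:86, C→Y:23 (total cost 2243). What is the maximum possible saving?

360

Current plan cost = 36·6 + 60·8 + 19·12 + 86·14 + 23·5 = 2243.
Optimal plan:
  A→W: 36 × 6 = 216
  A→Y: 79 × 12 = 948
  B→X: 60 × 4 = 240
  B→Y: 26 × 14 = 364
  C→Y: 23 × 5 = 115
Optimal cost = 1883.
Saving = 2243 − 1883 = 360.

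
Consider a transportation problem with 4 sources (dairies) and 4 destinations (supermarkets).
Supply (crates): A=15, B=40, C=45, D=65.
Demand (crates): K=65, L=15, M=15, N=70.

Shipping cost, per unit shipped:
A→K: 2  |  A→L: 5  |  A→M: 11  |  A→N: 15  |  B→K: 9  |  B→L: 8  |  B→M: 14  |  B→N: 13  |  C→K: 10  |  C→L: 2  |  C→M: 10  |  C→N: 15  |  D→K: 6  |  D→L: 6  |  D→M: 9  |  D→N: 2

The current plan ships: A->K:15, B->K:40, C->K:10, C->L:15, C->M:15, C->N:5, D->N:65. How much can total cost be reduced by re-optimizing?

Current plan cost = 15·2 + 40·9 + 10·10 + 15·2 + 15·10 + 5·15 + 65·2 = 875.
Optimal plan:
  A->K: 15 crates
  B->K: 35 crates
  B->N: 5 crates
  C->K: 15 crates
  C->L: 15 crates
  C->M: 15 crates
  D->N: 65 crates
Optimal cost = 870.
Saving = 875 − 870 = 5.

5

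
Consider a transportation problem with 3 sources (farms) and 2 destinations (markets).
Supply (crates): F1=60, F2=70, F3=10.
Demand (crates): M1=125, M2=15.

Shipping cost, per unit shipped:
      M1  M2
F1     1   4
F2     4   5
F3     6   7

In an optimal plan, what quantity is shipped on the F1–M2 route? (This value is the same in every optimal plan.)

0

Solving gives:
  F1->M1: 60 × 1 = 60
  F2->M1: 65 × 4 = 260
  F2->M2: 5 × 5 = 25
  F3->M2: 10 × 7 = 70
Total cost = 415.
The route F1→M2 is not used.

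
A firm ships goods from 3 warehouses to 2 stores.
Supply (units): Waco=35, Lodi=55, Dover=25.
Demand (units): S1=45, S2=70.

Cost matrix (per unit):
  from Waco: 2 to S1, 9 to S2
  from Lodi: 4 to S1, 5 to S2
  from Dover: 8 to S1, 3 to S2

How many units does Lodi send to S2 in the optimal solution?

Solving gives:
  Waco->S1: 35 × 2 = 70
  Lodi->S1: 10 × 4 = 40
  Lodi->S2: 45 × 5 = 225
  Dover->S2: 25 × 3 = 75
Total cost = 410.
So Lodi→S2 carries 45 units.

45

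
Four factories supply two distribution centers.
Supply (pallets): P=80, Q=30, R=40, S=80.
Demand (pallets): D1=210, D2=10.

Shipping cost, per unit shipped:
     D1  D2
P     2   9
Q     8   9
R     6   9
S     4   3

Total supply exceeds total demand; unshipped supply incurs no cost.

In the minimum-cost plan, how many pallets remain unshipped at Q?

10

Minimum-cost shipments:
  P–D1: 80 pallets
  Q–D1: 20 pallets
  R–D1: 40 pallets
  S–D1: 70 pallets
  S–D2: 10 pallets
Total cost = 870.
Q ships 20 of its 30, leaving 10.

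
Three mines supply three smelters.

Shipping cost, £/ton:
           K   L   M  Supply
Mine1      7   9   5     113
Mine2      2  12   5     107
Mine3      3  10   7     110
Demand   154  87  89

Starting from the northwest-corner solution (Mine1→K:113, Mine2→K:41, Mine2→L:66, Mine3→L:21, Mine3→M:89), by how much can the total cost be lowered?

Current plan cost = 113·7 + 41·2 + 66·12 + 21·10 + 89·7 = £2498.
Optimal plan:
  Mine1→L: 87 × £9 = £783
  Mine1→M: 26 × £5 = £130
  Mine2→K: 44 × £2 = £88
  Mine2→M: 63 × £5 = £315
  Mine3→K: 110 × £3 = £330
Optimal cost = £1646.
Saving = 2498 − 1646 = £852.

852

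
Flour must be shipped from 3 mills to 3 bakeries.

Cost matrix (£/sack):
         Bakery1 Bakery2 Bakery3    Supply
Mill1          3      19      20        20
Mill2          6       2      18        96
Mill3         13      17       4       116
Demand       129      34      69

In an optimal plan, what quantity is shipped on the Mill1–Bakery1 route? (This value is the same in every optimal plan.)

20

Optimal shipments:
  Mill1->Bakery1: 20 × £3 = £60
  Mill2->Bakery1: 62 × £6 = £372
  Mill2->Bakery2: 34 × £2 = £68
  Mill3->Bakery1: 47 × £13 = £611
  Mill3->Bakery3: 69 × £4 = £276
Total cost = £1387.
So Mill1→Bakery1 carries 20 sacks.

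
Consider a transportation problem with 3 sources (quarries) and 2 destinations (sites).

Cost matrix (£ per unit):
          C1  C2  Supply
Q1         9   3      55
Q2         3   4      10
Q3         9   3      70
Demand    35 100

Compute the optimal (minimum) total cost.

555

A cheapest plan:
  Q1→C1: 25 × £9 = £225
  Q1→C2: 30 × £3 = £90
  Q2→C1: 10 × £3 = £30
  Q3→C2: 70 × £3 = £210
Total = 225 + 90 + 30 + 210 = £555.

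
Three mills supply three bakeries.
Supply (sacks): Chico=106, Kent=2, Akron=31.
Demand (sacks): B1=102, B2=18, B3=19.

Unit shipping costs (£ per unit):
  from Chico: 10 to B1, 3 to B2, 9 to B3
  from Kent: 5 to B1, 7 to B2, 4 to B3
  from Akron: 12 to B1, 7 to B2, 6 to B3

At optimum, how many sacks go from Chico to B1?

88

The minimum-cost plan:
  Chico to B1: 88 × £10 = £880
  Chico to B2: 18 × £3 = £54
  Kent to B1: 2 × £5 = £10
  Akron to B1: 12 × £12 = £144
  Akron to B3: 19 × £6 = £114
Total cost = £1202.
So Chico→B1 carries 88 sacks.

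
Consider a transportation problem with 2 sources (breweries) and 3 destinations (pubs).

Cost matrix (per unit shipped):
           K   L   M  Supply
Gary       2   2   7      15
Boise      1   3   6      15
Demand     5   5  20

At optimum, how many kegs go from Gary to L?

Optimal shipments:
  Gary→K: 5 kegs
  Gary→L: 5 kegs
  Gary→M: 5 kegs
  Boise→M: 15 kegs
Total cost = 145.
So Gary→L carries 5 kegs.

5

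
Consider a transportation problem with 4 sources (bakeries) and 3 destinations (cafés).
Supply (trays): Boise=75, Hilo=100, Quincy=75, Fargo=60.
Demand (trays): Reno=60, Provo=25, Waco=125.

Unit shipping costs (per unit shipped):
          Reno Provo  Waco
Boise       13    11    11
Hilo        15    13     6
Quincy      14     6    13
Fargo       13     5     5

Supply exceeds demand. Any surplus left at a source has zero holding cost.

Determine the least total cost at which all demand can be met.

1620

A cheapest plan:
  Boise to Reno: 60 × 13 = 780
  Hilo to Waco: 65 × 6 = 390
  Quincy to Provo: 25 × 6 = 150
  Fargo to Waco: 60 × 5 = 300
Total = 780 + 390 + 150 + 300 = 1620.
(Supply check: Boise ships 60; Hilo ships 65; Quincy ships 25; Fargo ships 60.)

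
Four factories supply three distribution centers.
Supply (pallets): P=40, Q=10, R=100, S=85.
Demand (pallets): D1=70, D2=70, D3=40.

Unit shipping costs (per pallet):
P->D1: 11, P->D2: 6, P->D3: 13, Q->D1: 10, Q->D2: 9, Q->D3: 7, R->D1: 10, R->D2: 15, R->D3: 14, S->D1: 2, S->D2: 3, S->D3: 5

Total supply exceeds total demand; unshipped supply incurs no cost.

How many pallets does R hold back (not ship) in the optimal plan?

55

Minimum-cost shipments:
  P→D2: 40 pallets
  Q→D3: 10 pallets
  R→D1: 45 pallets
  S→D1: 25 pallets
  S→D2: 30 pallets
  S→D3: 30 pallets
Total cost = 1050.
R ships 45 of its 100, leaving 55.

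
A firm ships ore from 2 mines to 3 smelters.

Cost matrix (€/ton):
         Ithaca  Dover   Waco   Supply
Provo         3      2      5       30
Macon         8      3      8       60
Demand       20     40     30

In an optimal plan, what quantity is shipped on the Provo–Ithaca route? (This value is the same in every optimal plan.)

20

Solving gives:
  Provo->Ithaca: 20 tons
  Provo->Waco: 10 tons
  Macon->Dover: 40 tons
  Macon->Waco: 20 tons
Total cost = €390.
So Provo→Ithaca carries 20 tons.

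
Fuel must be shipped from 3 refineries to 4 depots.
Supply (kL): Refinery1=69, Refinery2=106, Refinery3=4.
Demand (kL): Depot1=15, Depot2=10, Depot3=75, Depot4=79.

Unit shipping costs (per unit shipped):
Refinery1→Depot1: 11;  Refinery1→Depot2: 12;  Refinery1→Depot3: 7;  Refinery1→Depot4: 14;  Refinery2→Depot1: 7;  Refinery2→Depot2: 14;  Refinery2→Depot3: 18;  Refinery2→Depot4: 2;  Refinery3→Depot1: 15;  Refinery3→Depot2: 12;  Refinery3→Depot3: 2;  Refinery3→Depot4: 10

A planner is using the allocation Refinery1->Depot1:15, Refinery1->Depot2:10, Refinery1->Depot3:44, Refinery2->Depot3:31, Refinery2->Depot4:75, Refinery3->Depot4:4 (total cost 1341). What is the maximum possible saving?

Current plan cost = 15·11 + 10·12 + 44·7 + 31·18 + 75·2 + 4·10 = 1341.
Optimal plan:
  Refinery1 to Depot3: 69 × 7 = 483
  Refinery2 to Depot1: 15 × 7 = 105
  Refinery2 to Depot2: 10 × 14 = 140
  Refinery2 to Depot3: 2 × 18 = 36
  Refinery2 to Depot4: 79 × 2 = 158
  Refinery3 to Depot3: 4 × 2 = 8
Optimal cost = 930.
Saving = 1341 − 930 = 411.

411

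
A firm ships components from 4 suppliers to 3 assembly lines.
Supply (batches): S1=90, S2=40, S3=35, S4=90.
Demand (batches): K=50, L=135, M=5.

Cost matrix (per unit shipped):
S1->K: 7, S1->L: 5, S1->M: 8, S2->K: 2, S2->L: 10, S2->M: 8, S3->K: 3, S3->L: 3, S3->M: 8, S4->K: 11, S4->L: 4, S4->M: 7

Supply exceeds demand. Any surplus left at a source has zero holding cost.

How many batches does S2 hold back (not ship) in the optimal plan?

0

An optimal plan:
  S1->L: 25 batches
  S2->K: 40 batches
  S3->K: 10 batches
  S3->L: 25 batches
  S4->L: 85 batches
  S4->M: 5 batches
Total cost = 685.
S2 ships 40 of its 40, leaving 0.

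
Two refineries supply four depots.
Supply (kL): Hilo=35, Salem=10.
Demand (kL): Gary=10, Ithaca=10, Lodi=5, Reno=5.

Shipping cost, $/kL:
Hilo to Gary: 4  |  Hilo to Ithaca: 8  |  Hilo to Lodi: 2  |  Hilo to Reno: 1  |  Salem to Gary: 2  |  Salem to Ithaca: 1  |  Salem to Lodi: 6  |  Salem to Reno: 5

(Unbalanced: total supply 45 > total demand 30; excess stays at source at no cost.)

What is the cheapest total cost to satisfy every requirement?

Optimal allocation:
  Hilo to Gary: 10 × $4 = $40
  Hilo to Lodi: 5 × $2 = $10
  Hilo to Reno: 5 × $1 = $5
  Salem to Ithaca: 10 × $1 = $10
Total = 40 + 10 + 5 + 10 = $65.

65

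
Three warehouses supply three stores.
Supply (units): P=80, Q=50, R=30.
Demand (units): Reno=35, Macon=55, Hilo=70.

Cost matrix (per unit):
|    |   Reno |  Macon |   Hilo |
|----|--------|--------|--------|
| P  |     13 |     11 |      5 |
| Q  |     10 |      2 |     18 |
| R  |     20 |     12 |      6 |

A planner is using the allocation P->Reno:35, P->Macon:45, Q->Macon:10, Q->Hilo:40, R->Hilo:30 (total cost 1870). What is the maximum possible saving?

880

Current plan cost = 35·13 + 45·11 + 10·2 + 40·18 + 30·6 = 1870.
Optimal plan:
  P→Reno: 35 × 13 = 455
  P→Macon: 5 × 11 = 55
  P→Hilo: 40 × 5 = 200
  Q→Macon: 50 × 2 = 100
  R→Hilo: 30 × 6 = 180
Optimal cost = 990.
Saving = 1870 − 990 = 880.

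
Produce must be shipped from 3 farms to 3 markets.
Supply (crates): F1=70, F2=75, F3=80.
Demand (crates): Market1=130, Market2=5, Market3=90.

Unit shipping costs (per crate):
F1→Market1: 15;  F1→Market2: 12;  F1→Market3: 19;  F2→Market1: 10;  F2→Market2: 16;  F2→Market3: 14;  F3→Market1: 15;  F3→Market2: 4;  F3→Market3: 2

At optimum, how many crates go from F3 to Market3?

80

Optimal shipments:
  F1→Market1: 55 × 15 = 825
  F1→Market2: 5 × 12 = 60
  F1→Market3: 10 × 19 = 190
  F2→Market1: 75 × 10 = 750
  F3→Market3: 80 × 2 = 160
Total cost = 1985.
So F3→Market3 carries 80 crates.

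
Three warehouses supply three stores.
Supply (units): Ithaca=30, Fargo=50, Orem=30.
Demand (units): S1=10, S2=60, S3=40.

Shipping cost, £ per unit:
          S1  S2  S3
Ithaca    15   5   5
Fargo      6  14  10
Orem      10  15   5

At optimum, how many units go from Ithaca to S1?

Solving gives:
  Ithaca to S2: 30 units
  Fargo to S1: 10 units
  Fargo to S2: 30 units
  Fargo to S3: 10 units
  Orem to S3: 30 units
Total cost = £880.
The route Ithaca→S1 is not used.

0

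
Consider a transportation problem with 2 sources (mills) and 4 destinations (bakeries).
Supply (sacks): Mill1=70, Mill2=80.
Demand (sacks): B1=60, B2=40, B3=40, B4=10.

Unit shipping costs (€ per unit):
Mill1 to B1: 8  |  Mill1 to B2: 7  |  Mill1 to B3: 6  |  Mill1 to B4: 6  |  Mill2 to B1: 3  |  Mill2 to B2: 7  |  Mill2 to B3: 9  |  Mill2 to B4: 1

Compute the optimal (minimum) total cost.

710

An optimal shipping plan:
  Mill1–B2: 30 sacks
  Mill1–B3: 40 sacks
  Mill2–B1: 60 sacks
  Mill2–B2: 10 sacks
  Mill2–B4: 10 sacks
Total cost = €710.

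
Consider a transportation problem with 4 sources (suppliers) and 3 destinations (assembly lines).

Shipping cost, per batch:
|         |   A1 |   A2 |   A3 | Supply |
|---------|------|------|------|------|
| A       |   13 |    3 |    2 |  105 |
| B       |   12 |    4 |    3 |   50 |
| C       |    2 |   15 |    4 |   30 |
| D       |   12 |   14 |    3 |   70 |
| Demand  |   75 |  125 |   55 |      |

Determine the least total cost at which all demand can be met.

An optimal shipping plan:
  A–A2: 105 × 3 = 315
  B–A1: 30 × 12 = 360
  B–A2: 20 × 4 = 80
  C–A1: 30 × 2 = 60
  D–A1: 15 × 12 = 180
  D–A3: 55 × 3 = 165
Total = 315 + 360 + 80 + 60 + 180 + 165 = 1160.
(Supply check: A ships 105; B ships 50; C ships 30; D ships 70.)

1160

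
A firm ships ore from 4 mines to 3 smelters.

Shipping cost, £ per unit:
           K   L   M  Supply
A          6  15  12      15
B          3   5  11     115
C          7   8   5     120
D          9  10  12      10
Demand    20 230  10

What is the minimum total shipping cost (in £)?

1685

An optimal shipping plan:
  A–K: 15 × £6 = £90
  B–K: 5 × £3 = £15
  B–L: 110 × £5 = £550
  C–L: 110 × £8 = £880
  C–M: 10 × £5 = £50
  D–L: 10 × £10 = £100
Total = 90 + 15 + 550 + 880 + 50 + 100 = £1685.
(Supply check: A ships 15; B ships 115; C ships 120; D ships 10.)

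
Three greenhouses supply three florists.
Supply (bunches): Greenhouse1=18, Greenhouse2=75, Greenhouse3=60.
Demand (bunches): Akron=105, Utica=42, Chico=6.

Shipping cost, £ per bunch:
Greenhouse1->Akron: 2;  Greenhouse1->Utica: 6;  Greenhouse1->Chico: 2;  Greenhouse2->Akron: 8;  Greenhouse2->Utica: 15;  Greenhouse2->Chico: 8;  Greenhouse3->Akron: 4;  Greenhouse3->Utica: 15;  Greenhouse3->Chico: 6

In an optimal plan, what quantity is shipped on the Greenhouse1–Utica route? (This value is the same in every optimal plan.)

The minimum-cost plan:
  Greenhouse1–Utica: 18 × £6 = £108
  Greenhouse2–Akron: 45 × £8 = £360
  Greenhouse2–Utica: 24 × £15 = £360
  Greenhouse2–Chico: 6 × £8 = £48
  Greenhouse3–Akron: 60 × £4 = £240
Total cost = £1116.
So Greenhouse1→Utica carries 18 bunches.

18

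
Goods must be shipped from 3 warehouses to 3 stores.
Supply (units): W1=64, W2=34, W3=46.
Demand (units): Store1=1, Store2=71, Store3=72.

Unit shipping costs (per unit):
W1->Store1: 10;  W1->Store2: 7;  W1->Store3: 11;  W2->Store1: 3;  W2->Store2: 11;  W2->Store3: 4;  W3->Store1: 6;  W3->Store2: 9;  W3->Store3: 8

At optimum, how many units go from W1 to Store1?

0

Optimal shipments:
  W1–Store2: 64 units
  W2–Store3: 34 units
  W3–Store1: 1 units
  W3–Store2: 7 units
  W3–Store3: 38 units
Total cost = 957.
The route W1→Store1 is not used.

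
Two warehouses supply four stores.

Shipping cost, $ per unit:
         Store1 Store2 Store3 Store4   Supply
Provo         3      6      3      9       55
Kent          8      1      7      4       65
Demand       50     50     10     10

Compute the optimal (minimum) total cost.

290

One minimum-cost allocation:
  Provo to Store1: 50 × $3 = $150
  Provo to Store3: 5 × $3 = $15
  Kent to Store2: 50 × $1 = $50
  Kent to Store3: 5 × $7 = $35
  Kent to Store4: 10 × $4 = $40
Total = 150 + 15 + 50 + 35 + 40 = $290.
(Supply check: Provo ships 55; Kent ships 65.)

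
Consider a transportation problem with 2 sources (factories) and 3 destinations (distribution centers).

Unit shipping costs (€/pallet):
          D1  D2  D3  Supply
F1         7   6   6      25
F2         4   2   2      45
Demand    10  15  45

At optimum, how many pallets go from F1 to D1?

Solving gives:
  F1->D1: 10 pallets
  F1->D2: 15 pallets
  F2->D3: 45 pallets
Total cost = €250.
So F1→D1 carries 10 pallets.

10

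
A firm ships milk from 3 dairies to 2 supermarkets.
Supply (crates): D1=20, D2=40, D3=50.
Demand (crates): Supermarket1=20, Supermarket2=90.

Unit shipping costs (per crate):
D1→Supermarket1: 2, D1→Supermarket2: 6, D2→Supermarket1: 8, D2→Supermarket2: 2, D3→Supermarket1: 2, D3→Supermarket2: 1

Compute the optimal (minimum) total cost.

170

A cheapest plan:
  D1–Supermarket1: 20 × 2 = 40
  D2–Supermarket2: 40 × 2 = 80
  D3–Supermarket2: 50 × 1 = 50
Total = 40 + 80 + 50 = 170.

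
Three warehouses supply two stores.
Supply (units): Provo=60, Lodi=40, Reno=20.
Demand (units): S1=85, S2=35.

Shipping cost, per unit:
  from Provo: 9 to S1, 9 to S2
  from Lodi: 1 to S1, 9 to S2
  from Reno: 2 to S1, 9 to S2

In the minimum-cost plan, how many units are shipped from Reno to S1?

20

Solving gives:
  Provo->S1: 25 units
  Provo->S2: 35 units
  Lodi->S1: 40 units
  Reno->S1: 20 units
Total cost = 620.
So Reno→S1 carries 20 units.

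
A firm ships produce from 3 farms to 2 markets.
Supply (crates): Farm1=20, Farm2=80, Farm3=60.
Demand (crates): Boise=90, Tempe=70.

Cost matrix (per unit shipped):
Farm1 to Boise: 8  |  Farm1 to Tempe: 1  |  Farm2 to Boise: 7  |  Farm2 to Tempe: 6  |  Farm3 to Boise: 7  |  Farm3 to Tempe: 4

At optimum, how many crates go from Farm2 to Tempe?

The minimum-cost plan:
  Farm1→Tempe: 20 × 1 = 20
  Farm2→Boise: 80 × 7 = 560
  Farm3→Boise: 10 × 7 = 70
  Farm3→Tempe: 50 × 4 = 200
Total cost = 850.
The route Farm2→Tempe is not used.

0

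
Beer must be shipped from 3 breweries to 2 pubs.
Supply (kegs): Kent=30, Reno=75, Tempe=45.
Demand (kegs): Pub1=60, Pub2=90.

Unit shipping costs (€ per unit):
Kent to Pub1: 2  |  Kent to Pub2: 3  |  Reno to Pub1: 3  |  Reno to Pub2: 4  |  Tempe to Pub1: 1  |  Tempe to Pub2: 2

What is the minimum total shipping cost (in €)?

420

An optimal shipping plan:
  Kent–Pub2: 30 kegs
  Reno–Pub1: 60 kegs
  Reno–Pub2: 15 kegs
  Tempe–Pub2: 45 kegs
Total cost = €420.
(Supply check: Kent ships 30; Reno ships 75; Tempe ships 45.)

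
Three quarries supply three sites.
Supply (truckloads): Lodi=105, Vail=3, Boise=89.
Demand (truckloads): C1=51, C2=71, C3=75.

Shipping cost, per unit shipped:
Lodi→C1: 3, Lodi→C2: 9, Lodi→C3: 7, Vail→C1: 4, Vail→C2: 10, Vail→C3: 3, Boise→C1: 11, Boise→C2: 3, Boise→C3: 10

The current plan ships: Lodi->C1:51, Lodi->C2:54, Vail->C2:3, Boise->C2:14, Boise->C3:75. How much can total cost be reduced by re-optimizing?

Current plan cost = 51·3 + 54·9 + 3·10 + 14·3 + 75·10 = 1461.
Optimal plan:
  Lodi to C1: 51 × 3 = 153
  Lodi to C3: 54 × 7 = 378
  Vail to C3: 3 × 3 = 9
  Boise to C2: 71 × 3 = 213
  Boise to C3: 18 × 10 = 180
Optimal cost = 933.
Saving = 1461 − 933 = 528.

528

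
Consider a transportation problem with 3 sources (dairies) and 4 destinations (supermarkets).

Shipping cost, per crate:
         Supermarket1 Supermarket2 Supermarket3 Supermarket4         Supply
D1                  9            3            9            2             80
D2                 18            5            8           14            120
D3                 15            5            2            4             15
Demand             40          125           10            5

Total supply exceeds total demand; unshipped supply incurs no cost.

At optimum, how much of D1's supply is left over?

An optimal plan:
  D1–Supermarket1: 40 × 9 = 360
  D1–Supermarket2: 40 × 3 = 120
  D2–Supermarket2: 85 × 5 = 425
  D3–Supermarket3: 10 × 2 = 20
  D3–Supermarket4: 5 × 4 = 20
Total cost = 945.
D1 ships 80 of its 80, leaving 0.

0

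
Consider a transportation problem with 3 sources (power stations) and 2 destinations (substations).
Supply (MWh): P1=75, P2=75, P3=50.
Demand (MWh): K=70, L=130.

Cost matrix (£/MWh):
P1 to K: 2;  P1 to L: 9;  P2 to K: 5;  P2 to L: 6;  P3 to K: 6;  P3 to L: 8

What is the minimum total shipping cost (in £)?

Optimal allocation:
  P1->K: 70 × £2 = £140
  P1->L: 5 × £9 = £45
  P2->L: 75 × £6 = £450
  P3->L: 50 × £8 = £400
Total = 140 + 45 + 450 + 400 = £1035.

1035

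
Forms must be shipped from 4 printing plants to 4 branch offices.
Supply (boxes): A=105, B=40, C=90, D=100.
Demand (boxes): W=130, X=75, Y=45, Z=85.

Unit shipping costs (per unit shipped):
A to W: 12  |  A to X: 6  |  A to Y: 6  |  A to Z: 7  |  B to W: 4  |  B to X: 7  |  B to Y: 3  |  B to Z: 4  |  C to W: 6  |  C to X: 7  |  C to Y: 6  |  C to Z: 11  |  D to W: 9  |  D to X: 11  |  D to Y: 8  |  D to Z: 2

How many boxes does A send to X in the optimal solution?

Solving gives:
  A to X: 75 × 6 = 450
  A to Y: 30 × 6 = 180
  B to W: 25 × 4 = 100
  B to Y: 15 × 3 = 45
  C to W: 90 × 6 = 540
  D to W: 15 × 9 = 135
  D to Z: 85 × 2 = 170
Total cost = 1620.
So A→X carries 75 boxes.

75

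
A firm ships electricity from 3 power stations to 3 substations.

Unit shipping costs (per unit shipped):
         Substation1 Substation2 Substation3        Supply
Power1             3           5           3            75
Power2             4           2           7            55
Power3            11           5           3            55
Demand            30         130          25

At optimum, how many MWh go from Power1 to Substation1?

Optimal shipments:
  Power1–Substation1: 30 × 3 = 90
  Power1–Substation2: 20 × 5 = 100
  Power1–Substation3: 25 × 3 = 75
  Power2–Substation2: 55 × 2 = 110
  Power3–Substation2: 55 × 5 = 275
Total cost = 650.
So Power1→Substation1 carries 30 MWh.

30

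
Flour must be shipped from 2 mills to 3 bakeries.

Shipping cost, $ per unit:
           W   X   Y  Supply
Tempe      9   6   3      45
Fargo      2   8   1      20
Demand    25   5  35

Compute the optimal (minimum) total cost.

A cheapest plan:
  Tempe–W: 5 × $9 = $45
  Tempe–X: 5 × $6 = $30
  Tempe–Y: 35 × $3 = $105
  Fargo–W: 20 × $2 = $40
Total = 45 + 30 + 105 + 40 = $220.
(Supply check: Tempe ships 45; Fargo ships 20.)

220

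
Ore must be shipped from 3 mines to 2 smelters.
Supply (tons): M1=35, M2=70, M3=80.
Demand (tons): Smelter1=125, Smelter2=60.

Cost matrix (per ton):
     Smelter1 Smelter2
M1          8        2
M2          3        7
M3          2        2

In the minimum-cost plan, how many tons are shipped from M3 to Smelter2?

25

Optimal shipments:
  M1->Smelter2: 35 × 2 = 70
  M2->Smelter1: 70 × 3 = 210
  M3->Smelter1: 55 × 2 = 110
  M3->Smelter2: 25 × 2 = 50
Total cost = 440.
So M3→Smelter2 carries 25 tons.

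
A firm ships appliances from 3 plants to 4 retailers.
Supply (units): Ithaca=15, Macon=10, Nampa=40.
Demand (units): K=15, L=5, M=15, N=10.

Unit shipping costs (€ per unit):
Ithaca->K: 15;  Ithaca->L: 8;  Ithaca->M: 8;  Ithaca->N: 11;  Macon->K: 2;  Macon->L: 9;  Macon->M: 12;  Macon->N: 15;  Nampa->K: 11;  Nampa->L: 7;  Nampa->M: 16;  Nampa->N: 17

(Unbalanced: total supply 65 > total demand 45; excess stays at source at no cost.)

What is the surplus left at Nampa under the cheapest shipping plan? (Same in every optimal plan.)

20

An optimal plan:
  Ithaca→M: 15 × €8 = €120
  Macon→K: 10 × €2 = €20
  Nampa→K: 5 × €11 = €55
  Nampa→L: 5 × €7 = €35
  Nampa→N: 10 × €17 = €170
Total cost = €400.
Nampa ships 20 of its 40, leaving 20.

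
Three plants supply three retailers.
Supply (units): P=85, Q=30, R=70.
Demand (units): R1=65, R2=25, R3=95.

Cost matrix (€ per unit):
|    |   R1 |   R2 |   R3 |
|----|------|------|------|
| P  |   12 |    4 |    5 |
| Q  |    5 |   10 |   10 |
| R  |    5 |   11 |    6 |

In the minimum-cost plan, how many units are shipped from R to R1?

Optimal shipments:
  P to R2: 25 units
  P to R3: 60 units
  Q to R1: 30 units
  R to R1: 35 units
  R to R3: 35 units
Total cost = €935.
So R→R1 carries 35 units.

35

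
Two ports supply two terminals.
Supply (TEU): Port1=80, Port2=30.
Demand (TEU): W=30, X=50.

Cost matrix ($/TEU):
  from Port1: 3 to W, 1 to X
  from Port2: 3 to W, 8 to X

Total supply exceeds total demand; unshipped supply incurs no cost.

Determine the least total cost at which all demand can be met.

140

An optimal shipping plan:
  Port1->W: 30 × $3 = $90
  Port1->X: 50 × $1 = $50
Total = 90 + 50 = $140.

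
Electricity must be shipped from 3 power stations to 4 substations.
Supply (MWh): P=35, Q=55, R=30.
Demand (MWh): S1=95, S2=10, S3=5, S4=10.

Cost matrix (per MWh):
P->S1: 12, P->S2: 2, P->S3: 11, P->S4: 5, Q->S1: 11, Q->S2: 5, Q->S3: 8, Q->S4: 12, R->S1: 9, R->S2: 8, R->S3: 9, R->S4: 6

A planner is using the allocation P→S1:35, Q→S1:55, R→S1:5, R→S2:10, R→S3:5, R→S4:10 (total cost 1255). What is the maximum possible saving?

145

Current plan cost = 35·12 + 55·11 + 5·9 + 10·8 + 5·9 + 10·6 = 1255.
Optimal plan:
  P→S1: 15 × 12 = 180
  P→S2: 10 × 2 = 20
  P→S4: 10 × 5 = 50
  Q→S1: 50 × 11 = 550
  Q→S3: 5 × 8 = 40
  R→S1: 30 × 9 = 270
Optimal cost = 1110.
Saving = 1255 − 1110 = 145.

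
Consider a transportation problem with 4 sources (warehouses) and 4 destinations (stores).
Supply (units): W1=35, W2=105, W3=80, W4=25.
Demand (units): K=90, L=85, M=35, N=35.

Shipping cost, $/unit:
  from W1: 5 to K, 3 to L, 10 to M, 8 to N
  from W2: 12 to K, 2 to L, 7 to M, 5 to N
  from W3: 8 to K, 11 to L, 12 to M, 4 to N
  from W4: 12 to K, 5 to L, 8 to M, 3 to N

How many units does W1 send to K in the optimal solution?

The minimum-cost plan:
  W1–K: 35 × $5 = $175
  W2–L: 85 × $2 = $170
  W2–M: 20 × $7 = $140
  W3–K: 55 × $8 = $440
  W3–N: 25 × $4 = $100
  W4–M: 15 × $8 = $120
  W4–N: 10 × $3 = $30
Total cost = $1175.
So W1→K carries 35 units.

35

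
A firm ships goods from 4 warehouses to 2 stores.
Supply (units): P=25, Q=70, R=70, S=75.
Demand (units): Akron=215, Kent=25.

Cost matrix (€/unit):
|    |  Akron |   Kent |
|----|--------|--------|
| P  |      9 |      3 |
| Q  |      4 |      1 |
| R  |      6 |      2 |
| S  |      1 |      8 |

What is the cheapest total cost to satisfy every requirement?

Optimal allocation:
  P→Kent: 25 × €3 = €75
  Q→Akron: 70 × €4 = €280
  R→Akron: 70 × €6 = €420
  S→Akron: 75 × €1 = €75
Total = 75 + 280 + 420 + 75 = €850.

850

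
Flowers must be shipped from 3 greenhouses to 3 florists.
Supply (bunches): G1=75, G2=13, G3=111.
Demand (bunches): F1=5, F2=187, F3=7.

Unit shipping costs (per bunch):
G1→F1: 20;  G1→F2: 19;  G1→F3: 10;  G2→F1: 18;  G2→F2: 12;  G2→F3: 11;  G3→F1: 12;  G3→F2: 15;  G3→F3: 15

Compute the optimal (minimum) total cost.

An optimal shipping plan:
  G1–F2: 68 × 19 = 1292
  G1–F3: 7 × 10 = 70
  G2–F2: 13 × 12 = 156
  G3–F1: 5 × 12 = 60
  G3–F2: 106 × 15 = 1590
Total = 1292 + 70 + 156 + 60 + 1590 = 3168.

3168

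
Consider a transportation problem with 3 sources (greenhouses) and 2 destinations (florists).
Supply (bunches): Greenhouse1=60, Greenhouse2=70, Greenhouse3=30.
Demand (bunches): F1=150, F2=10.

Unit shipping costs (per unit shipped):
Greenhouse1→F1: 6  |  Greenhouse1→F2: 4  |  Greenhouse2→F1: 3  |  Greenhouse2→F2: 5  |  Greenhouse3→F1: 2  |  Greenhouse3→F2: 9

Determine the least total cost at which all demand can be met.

Optimal allocation:
  Greenhouse1→F1: 50 × 6 = 300
  Greenhouse1→F2: 10 × 4 = 40
  Greenhouse2→F1: 70 × 3 = 210
  Greenhouse3→F1: 30 × 2 = 60
Total = 300 + 40 + 210 + 60 = 610.

610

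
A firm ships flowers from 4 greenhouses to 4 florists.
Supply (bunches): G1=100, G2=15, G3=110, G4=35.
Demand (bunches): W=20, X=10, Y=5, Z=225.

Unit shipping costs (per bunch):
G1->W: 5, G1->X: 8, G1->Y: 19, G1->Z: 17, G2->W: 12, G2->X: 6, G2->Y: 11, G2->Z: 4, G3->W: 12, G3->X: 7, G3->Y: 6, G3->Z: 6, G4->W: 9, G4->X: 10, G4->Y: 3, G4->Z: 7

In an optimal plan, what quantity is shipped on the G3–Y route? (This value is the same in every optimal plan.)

0

Optimal shipments:
  G1->W: 20 × 5 = 100
  G1->X: 10 × 8 = 80
  G1->Z: 70 × 17 = 1190
  G2->Z: 15 × 4 = 60
  G3->Z: 110 × 6 = 660
  G4->Y: 5 × 3 = 15
  G4->Z: 30 × 7 = 210
Total cost = 2315.
The route G3→Y is not used.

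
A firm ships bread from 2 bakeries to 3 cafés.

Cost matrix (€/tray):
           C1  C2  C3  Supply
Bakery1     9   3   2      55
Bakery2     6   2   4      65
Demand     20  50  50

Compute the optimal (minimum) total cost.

325

An optimal shipping plan:
  Bakery1 to C2: 5 × €3 = €15
  Bakery1 to C3: 50 × €2 = €100
  Bakery2 to C1: 20 × €6 = €120
  Bakery2 to C2: 45 × €2 = €90
Total = 15 + 100 + 120 + 90 = €325.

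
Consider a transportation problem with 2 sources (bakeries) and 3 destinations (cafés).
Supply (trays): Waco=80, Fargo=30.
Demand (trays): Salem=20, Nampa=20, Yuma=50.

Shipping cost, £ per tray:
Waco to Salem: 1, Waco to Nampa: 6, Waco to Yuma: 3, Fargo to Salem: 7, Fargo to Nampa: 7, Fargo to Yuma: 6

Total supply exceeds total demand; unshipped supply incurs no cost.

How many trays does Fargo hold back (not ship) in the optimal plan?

20

Minimum-cost shipments:
  Waco->Salem: 20 × £1 = £20
  Waco->Nampa: 10 × £6 = £60
  Waco->Yuma: 50 × £3 = £150
  Fargo->Nampa: 10 × £7 = £70
Total cost = £300.
Fargo ships 10 of its 30, leaving 20.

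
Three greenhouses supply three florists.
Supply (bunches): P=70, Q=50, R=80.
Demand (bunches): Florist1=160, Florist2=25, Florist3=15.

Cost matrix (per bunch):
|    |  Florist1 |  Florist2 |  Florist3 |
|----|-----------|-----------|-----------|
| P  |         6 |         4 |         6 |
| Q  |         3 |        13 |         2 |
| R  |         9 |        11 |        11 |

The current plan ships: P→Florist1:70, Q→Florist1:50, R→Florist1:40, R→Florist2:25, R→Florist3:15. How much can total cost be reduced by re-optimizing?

145

Current plan cost = 70·6 + 50·3 + 40·9 + 25·11 + 15·11 = 1370.
Optimal plan:
  P->Florist1: 45 × 6 = 270
  P->Florist2: 25 × 4 = 100
  Q->Florist1: 35 × 3 = 105
  Q->Florist3: 15 × 2 = 30
  R->Florist1: 80 × 9 = 720
Optimal cost = 1225.
Saving = 1370 − 1225 = 145.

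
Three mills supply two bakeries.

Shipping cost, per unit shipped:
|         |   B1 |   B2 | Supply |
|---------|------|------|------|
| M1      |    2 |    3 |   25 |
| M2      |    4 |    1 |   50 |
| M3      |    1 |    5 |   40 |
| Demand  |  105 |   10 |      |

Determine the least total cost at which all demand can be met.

A cheapest plan:
  M1 to B1: 25 × 2 = 50
  M2 to B1: 40 × 4 = 160
  M2 to B2: 10 × 1 = 10
  M3 to B1: 40 × 1 = 40
Total = 50 + 160 + 10 + 40 = 260.
(Supply check: M1 ships 25; M2 ships 50; M3 ships 40.)

260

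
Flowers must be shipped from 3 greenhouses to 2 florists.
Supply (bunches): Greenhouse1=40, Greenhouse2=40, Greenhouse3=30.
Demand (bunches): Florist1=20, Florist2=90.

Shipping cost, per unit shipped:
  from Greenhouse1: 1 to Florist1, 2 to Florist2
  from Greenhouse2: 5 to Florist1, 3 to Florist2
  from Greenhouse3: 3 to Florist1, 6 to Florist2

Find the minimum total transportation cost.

Optimal allocation:
  Greenhouse1 to Florist2: 40 × 2 = 80
  Greenhouse2 to Florist2: 40 × 3 = 120
  Greenhouse3 to Florist1: 20 × 3 = 60
  Greenhouse3 to Florist2: 10 × 6 = 60
Total = 80 + 120 + 60 + 60 = 320.
(Supply check: Greenhouse1 ships 40; Greenhouse2 ships 40; Greenhouse3 ships 30.)

320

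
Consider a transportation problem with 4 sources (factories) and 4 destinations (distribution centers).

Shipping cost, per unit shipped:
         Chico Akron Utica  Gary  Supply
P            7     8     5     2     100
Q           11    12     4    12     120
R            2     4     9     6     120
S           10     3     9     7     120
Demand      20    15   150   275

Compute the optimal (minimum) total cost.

A cheapest plan:
  P–Gary: 100 × 2 = 200
  Q–Utica: 120 × 4 = 480
  R–Chico: 20 × 2 = 40
  R–Gary: 100 × 6 = 600
  S–Akron: 15 × 3 = 45
  S–Utica: 30 × 9 = 270
  S–Gary: 75 × 7 = 525
Total = 200 + 480 + 40 + 600 + 45 + 270 + 525 = 2160.

2160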